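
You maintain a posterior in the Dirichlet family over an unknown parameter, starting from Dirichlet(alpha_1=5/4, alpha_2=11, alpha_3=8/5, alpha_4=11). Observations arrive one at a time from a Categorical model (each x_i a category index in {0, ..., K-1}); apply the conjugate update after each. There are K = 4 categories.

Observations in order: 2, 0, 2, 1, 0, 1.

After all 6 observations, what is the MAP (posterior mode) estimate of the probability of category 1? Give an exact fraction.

80/179

obs 1: x=2 → posterior Dirichlet(5/4, 11, 13/5, 11)
obs 2: x=0 → posterior Dirichlet(9/4, 11, 13/5, 11)
obs 3: x=2 → posterior Dirichlet(9/4, 11, 18/5, 11)
obs 4: x=1 → posterior Dirichlet(9/4, 12, 18/5, 11)
obs 5: x=0 → posterior Dirichlet(13/4, 12, 18/5, 11)
obs 6: x=1 → posterior Dirichlet(13/4, 13, 18/5, 11)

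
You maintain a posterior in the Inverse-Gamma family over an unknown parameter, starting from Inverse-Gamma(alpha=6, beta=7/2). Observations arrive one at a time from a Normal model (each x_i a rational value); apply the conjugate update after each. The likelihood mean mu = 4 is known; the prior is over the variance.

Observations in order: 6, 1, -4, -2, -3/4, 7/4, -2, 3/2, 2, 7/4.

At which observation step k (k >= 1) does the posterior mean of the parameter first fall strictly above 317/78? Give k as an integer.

k = 3

obs 1: x=6 → posterior Inverse-Gamma(13/2, 11/2)
obs 2: x=1 → posterior Inverse-Gamma(7, 10)
obs 3: x=-4 → posterior Inverse-Gamma(15/2, 42)
obs 4: x=-2 → posterior Inverse-Gamma(8, 60)
obs 5: x=-3/4 → posterior Inverse-Gamma(17/2, 2281/32)
obs 6: x=7/4 → posterior Inverse-Gamma(9, 1181/16)
obs 7: x=-2 → posterior Inverse-Gamma(19/2, 1469/16)
obs 8: x=3/2 → posterior Inverse-Gamma(10, 1519/16)
obs 9: x=2 → posterior Inverse-Gamma(21/2, 1551/16)
obs 10: x=7/4 → posterior Inverse-Gamma(11, 3183/32)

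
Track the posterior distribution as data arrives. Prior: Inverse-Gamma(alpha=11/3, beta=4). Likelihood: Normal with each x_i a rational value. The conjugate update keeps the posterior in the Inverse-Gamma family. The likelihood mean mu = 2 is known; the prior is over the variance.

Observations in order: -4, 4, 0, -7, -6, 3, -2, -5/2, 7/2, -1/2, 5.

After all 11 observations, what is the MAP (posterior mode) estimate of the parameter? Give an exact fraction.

3021/244

obs 1: x=-4 → posterior Inverse-Gamma(25/6, 22)
obs 2: x=4 → posterior Inverse-Gamma(14/3, 24)
obs 3: x=0 → posterior Inverse-Gamma(31/6, 26)
obs 4: x=-7 → posterior Inverse-Gamma(17/3, 133/2)
obs 5: x=-6 → posterior Inverse-Gamma(37/6, 197/2)
obs 6: x=3 → posterior Inverse-Gamma(20/3, 99)
obs 7: x=-2 → posterior Inverse-Gamma(43/6, 107)
obs 8: x=-5/2 → posterior Inverse-Gamma(23/3, 937/8)
obs 9: x=7/2 → posterior Inverse-Gamma(49/6, 473/4)
obs 10: x=-1/2 → posterior Inverse-Gamma(26/3, 971/8)
obs 11: x=5 → posterior Inverse-Gamma(55/6, 1007/8)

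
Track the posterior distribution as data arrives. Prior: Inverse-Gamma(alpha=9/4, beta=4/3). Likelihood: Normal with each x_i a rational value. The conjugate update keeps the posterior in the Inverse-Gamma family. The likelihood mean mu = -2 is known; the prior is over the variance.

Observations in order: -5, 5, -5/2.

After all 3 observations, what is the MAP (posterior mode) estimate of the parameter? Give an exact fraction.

731/114

obs 1: x=-5 → posterior Inverse-Gamma(11/4, 35/6)
obs 2: x=5 → posterior Inverse-Gamma(13/4, 91/3)
obs 3: x=-5/2 → posterior Inverse-Gamma(15/4, 731/24)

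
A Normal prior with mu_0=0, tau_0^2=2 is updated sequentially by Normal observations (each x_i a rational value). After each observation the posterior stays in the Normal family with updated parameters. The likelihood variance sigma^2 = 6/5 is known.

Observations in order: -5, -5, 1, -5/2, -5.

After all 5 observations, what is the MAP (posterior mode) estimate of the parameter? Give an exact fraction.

obs 1: x=-5 → posterior Normal(-25/8, 3/4)
obs 2: x=-5 → posterior Normal(-50/13, 6/13)
obs 3: x=1 → posterior Normal(-5/2, 1/3)
obs 4: x=-5/2 → posterior Normal(-5/2, 6/23)
obs 5: x=-5 → posterior Normal(-165/56, 3/14)

-165/56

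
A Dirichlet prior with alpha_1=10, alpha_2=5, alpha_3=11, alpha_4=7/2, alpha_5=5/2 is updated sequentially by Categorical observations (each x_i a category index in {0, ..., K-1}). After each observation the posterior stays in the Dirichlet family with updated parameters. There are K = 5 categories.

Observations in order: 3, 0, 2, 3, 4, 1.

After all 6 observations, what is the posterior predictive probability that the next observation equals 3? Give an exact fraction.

11/76

obs 1: x=3 → posterior Dirichlet(10, 5, 11, 9/2, 5/2)
obs 2: x=0 → posterior Dirichlet(11, 5, 11, 9/2, 5/2)
obs 3: x=2 → posterior Dirichlet(11, 5, 12, 9/2, 5/2)
obs 4: x=3 → posterior Dirichlet(11, 5, 12, 11/2, 5/2)
obs 5: x=4 → posterior Dirichlet(11, 5, 12, 11/2, 7/2)
obs 6: x=1 → posterior Dirichlet(11, 6, 12, 11/2, 7/2)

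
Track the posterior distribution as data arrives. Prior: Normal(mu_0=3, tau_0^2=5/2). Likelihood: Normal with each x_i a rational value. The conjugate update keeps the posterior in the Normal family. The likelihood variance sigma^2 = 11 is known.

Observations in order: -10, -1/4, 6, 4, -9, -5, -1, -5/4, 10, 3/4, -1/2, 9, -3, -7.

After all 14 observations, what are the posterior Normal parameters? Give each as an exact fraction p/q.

obs 1: x=-10 → posterior Normal(16/27, 55/27)
obs 2: x=-1/4 → posterior Normal(59/128, 55/32)
obs 3: x=6 → posterior Normal(179/148, 55/37)
obs 4: x=4 → posterior Normal(37/24, 55/42)
obs 5: x=-9 → posterior Normal(79/188, 55/47)
obs 6: x=-5 → posterior Normal(-21/208, 55/52)
obs 7: x=-1 → posterior Normal(-41/228, 55/57)
obs 8: x=-5/4 → posterior Normal(-33/124, 55/62)
obs 9: x=10 → posterior Normal(1/2, 55/67)
obs 10: x=3/4 → posterior Normal(149/288, 55/72)
obs 11: x=-1/2 → posterior Normal(139/308, 5/7)
obs 12: x=9 → posterior Normal(319/328, 55/82)
obs 13: x=-3 → posterior Normal(259/348, 55/87)
obs 14: x=-7 → posterior Normal(119/368, 55/92)

mu_0=119/368, tau_0^2=55/92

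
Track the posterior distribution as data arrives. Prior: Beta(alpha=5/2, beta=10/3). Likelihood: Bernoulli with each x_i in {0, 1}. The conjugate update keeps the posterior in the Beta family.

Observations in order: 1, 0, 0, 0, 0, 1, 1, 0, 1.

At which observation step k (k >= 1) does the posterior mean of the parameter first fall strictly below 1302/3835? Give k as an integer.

obs 1: x=1 → posterior Beta(7/2, 10/3)
obs 2: x=0 → posterior Beta(7/2, 13/3)
obs 3: x=0 → posterior Beta(7/2, 16/3)
obs 4: x=0 → posterior Beta(7/2, 19/3)
obs 5: x=0 → posterior Beta(7/2, 22/3)
obs 6: x=1 → posterior Beta(9/2, 22/3)
obs 7: x=1 → posterior Beta(11/2, 22/3)
obs 8: x=0 → posterior Beta(11/2, 25/3)
obs 9: x=1 → posterior Beta(13/2, 25/3)

k = 5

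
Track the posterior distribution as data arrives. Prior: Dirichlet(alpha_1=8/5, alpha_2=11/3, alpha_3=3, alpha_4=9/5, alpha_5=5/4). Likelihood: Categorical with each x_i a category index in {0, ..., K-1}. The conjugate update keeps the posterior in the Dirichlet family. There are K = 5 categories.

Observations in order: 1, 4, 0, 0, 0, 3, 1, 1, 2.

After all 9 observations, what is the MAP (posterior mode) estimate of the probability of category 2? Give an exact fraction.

180/919

obs 1: x=1 → posterior Dirichlet(8/5, 14/3, 3, 9/5, 5/4)
obs 2: x=4 → posterior Dirichlet(8/5, 14/3, 3, 9/5, 9/4)
obs 3: x=0 → posterior Dirichlet(13/5, 14/3, 3, 9/5, 9/4)
obs 4: x=0 → posterior Dirichlet(18/5, 14/3, 3, 9/5, 9/4)
obs 5: x=0 → posterior Dirichlet(23/5, 14/3, 3, 9/5, 9/4)
obs 6: x=3 → posterior Dirichlet(23/5, 14/3, 3, 14/5, 9/4)
obs 7: x=1 → posterior Dirichlet(23/5, 17/3, 3, 14/5, 9/4)
obs 8: x=1 → posterior Dirichlet(23/5, 20/3, 3, 14/5, 9/4)
obs 9: x=2 → posterior Dirichlet(23/5, 20/3, 4, 14/5, 9/4)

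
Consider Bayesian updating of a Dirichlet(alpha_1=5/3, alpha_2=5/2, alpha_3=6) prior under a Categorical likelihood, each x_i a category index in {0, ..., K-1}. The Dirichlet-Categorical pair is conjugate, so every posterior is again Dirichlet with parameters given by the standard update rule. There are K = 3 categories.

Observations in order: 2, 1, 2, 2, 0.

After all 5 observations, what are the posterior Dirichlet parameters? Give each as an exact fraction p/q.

obs 1: x=2 → posterior Dirichlet(5/3, 5/2, 7)
obs 2: x=1 → posterior Dirichlet(5/3, 7/2, 7)
obs 3: x=2 → posterior Dirichlet(5/3, 7/2, 8)
obs 4: x=2 → posterior Dirichlet(5/3, 7/2, 9)
obs 5: x=0 → posterior Dirichlet(8/3, 7/2, 9)

alpha_1=8/3, alpha_2=7/2, alpha_3=9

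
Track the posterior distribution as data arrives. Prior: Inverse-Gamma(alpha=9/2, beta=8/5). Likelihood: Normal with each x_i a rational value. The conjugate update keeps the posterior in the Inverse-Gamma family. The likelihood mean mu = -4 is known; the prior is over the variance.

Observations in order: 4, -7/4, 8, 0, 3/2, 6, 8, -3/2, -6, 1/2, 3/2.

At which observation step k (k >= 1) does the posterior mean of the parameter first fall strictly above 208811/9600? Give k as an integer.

k = 5

obs 1: x=4 → posterior Inverse-Gamma(5, 168/5)
obs 2: x=-7/4 → posterior Inverse-Gamma(11/2, 5781/160)
obs 3: x=8 → posterior Inverse-Gamma(6, 17301/160)
obs 4: x=0 → posterior Inverse-Gamma(13/2, 18581/160)
obs 5: x=3/2 → posterior Inverse-Gamma(7, 21001/160)
obs 6: x=6 → posterior Inverse-Gamma(15/2, 29001/160)
obs 7: x=8 → posterior Inverse-Gamma(8, 40521/160)
obs 8: x=-3/2 → posterior Inverse-Gamma(17/2, 41021/160)
obs 9: x=-6 → posterior Inverse-Gamma(9, 41341/160)
obs 10: x=1/2 → posterior Inverse-Gamma(19/2, 42961/160)
obs 11: x=3/2 → posterior Inverse-Gamma(10, 45381/160)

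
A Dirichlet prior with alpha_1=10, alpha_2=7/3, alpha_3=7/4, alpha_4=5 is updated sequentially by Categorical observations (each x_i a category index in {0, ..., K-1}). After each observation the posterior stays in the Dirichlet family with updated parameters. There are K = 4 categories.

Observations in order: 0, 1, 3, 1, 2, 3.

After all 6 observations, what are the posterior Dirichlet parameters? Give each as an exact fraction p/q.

alpha_1=11, alpha_2=13/3, alpha_3=11/4, alpha_4=7

obs 1: x=0 → posterior Dirichlet(11, 7/3, 7/4, 5)
obs 2: x=1 → posterior Dirichlet(11, 10/3, 7/4, 5)
obs 3: x=3 → posterior Dirichlet(11, 10/3, 7/4, 6)
obs 4: x=1 → posterior Dirichlet(11, 13/3, 7/4, 6)
obs 5: x=2 → posterior Dirichlet(11, 13/3, 11/4, 6)
obs 6: x=3 → posterior Dirichlet(11, 13/3, 11/4, 7)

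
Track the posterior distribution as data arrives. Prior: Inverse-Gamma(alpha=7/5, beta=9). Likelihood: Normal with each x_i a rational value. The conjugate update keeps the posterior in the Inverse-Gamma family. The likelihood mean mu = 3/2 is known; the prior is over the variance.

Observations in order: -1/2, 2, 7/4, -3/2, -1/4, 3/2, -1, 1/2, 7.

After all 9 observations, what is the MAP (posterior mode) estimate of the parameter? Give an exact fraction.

125/24

obs 1: x=-1/2 → posterior Inverse-Gamma(19/10, 11)
obs 2: x=2 → posterior Inverse-Gamma(12/5, 89/8)
obs 3: x=7/4 → posterior Inverse-Gamma(29/10, 357/32)
obs 4: x=-3/2 → posterior Inverse-Gamma(17/5, 501/32)
obs 5: x=-1/4 → posterior Inverse-Gamma(39/10, 275/16)
obs 6: x=3/2 → posterior Inverse-Gamma(22/5, 275/16)
obs 7: x=-1 → posterior Inverse-Gamma(49/10, 325/16)
obs 8: x=1/2 → posterior Inverse-Gamma(27/5, 333/16)
obs 9: x=7 → posterior Inverse-Gamma(59/10, 575/16)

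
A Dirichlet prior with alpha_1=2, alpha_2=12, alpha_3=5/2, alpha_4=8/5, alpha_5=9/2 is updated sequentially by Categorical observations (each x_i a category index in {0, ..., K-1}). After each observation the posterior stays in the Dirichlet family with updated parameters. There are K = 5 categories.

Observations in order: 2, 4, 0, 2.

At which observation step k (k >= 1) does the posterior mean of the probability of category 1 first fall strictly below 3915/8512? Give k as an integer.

k = 4

obs 1: x=2 → posterior Dirichlet(2, 12, 7/2, 8/5, 9/2)
obs 2: x=4 → posterior Dirichlet(2, 12, 7/2, 8/5, 11/2)
obs 3: x=0 → posterior Dirichlet(3, 12, 7/2, 8/5, 11/2)
obs 4: x=2 → posterior Dirichlet(3, 12, 9/2, 8/5, 11/2)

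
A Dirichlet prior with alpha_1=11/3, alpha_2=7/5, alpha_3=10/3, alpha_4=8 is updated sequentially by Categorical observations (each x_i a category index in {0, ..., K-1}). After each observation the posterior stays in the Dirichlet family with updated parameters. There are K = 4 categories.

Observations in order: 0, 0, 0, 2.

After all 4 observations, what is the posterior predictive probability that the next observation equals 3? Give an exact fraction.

obs 1: x=0 → posterior Dirichlet(14/3, 7/5, 10/3, 8)
obs 2: x=0 → posterior Dirichlet(17/3, 7/5, 10/3, 8)
obs 3: x=0 → posterior Dirichlet(20/3, 7/5, 10/3, 8)
obs 4: x=2 → posterior Dirichlet(20/3, 7/5, 13/3, 8)

20/51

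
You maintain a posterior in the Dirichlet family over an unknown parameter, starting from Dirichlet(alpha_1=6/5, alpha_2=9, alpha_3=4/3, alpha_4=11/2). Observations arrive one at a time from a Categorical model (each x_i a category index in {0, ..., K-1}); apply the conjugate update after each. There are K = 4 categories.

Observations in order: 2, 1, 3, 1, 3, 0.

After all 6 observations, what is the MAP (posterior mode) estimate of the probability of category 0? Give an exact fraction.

36/571

obs 1: x=2 → posterior Dirichlet(6/5, 9, 7/3, 11/2)
obs 2: x=1 → posterior Dirichlet(6/5, 10, 7/3, 11/2)
obs 3: x=3 → posterior Dirichlet(6/5, 10, 7/3, 13/2)
obs 4: x=1 → posterior Dirichlet(6/5, 11, 7/3, 13/2)
obs 5: x=3 → posterior Dirichlet(6/5, 11, 7/3, 15/2)
obs 6: x=0 → posterior Dirichlet(11/5, 11, 7/3, 15/2)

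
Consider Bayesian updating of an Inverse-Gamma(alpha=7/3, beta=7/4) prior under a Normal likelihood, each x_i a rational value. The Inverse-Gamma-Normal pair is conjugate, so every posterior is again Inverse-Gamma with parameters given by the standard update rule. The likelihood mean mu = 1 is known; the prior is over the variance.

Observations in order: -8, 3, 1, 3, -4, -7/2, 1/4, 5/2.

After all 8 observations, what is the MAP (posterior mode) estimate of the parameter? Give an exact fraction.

obs 1: x=-8 → posterior Inverse-Gamma(17/6, 169/4)
obs 2: x=3 → posterior Inverse-Gamma(10/3, 177/4)
obs 3: x=1 → posterior Inverse-Gamma(23/6, 177/4)
obs 4: x=3 → posterior Inverse-Gamma(13/3, 185/4)
obs 5: x=-4 → posterior Inverse-Gamma(29/6, 235/4)
obs 6: x=-7/2 → posterior Inverse-Gamma(16/3, 551/8)
obs 7: x=1/4 → posterior Inverse-Gamma(35/6, 2213/32)
obs 8: x=5/2 → posterior Inverse-Gamma(19/3, 2249/32)

6747/704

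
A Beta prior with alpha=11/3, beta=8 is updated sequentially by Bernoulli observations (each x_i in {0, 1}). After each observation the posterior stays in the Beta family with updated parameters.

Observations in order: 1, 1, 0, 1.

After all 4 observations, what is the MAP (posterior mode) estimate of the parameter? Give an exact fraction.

17/41

obs 1: x=1 → posterior Beta(14/3, 8)
obs 2: x=1 → posterior Beta(17/3, 8)
obs 3: x=0 → posterior Beta(17/3, 9)
obs 4: x=1 → posterior Beta(20/3, 9)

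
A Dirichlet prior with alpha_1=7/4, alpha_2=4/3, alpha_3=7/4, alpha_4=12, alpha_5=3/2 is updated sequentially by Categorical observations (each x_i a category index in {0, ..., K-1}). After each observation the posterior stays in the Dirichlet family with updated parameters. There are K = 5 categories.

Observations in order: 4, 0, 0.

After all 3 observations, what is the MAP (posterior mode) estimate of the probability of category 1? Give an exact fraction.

obs 1: x=4 → posterior Dirichlet(7/4, 4/3, 7/4, 12, 5/2)
obs 2: x=0 → posterior Dirichlet(11/4, 4/3, 7/4, 12, 5/2)
obs 3: x=0 → posterior Dirichlet(15/4, 4/3, 7/4, 12, 5/2)

1/49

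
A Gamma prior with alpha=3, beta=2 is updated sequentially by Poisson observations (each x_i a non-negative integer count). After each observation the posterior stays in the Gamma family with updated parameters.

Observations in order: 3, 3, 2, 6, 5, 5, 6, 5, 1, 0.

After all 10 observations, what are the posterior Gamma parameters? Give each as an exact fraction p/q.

obs 1: x=3 → posterior Gamma(6, 3)
obs 2: x=3 → posterior Gamma(9, 4)
obs 3: x=2 → posterior Gamma(11, 5)
obs 4: x=6 → posterior Gamma(17, 6)
obs 5: x=5 → posterior Gamma(22, 7)
obs 6: x=5 → posterior Gamma(27, 8)
obs 7: x=6 → posterior Gamma(33, 9)
obs 8: x=5 → posterior Gamma(38, 10)
obs 9: x=1 → posterior Gamma(39, 11)
obs 10: x=0 → posterior Gamma(39, 12)

alpha=39, beta=12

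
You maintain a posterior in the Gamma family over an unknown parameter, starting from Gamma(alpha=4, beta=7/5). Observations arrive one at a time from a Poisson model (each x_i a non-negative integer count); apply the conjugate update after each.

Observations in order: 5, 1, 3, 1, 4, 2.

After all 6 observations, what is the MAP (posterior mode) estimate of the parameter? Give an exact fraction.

obs 1: x=5 → posterior Gamma(9, 12/5)
obs 2: x=1 → posterior Gamma(10, 17/5)
obs 3: x=3 → posterior Gamma(13, 22/5)
obs 4: x=1 → posterior Gamma(14, 27/5)
obs 5: x=4 → posterior Gamma(18, 32/5)
obs 6: x=2 → posterior Gamma(20, 37/5)

95/37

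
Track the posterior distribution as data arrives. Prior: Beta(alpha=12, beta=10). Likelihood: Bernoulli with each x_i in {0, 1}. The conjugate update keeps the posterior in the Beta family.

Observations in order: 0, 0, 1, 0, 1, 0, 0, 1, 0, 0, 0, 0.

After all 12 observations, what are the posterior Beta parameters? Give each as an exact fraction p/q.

alpha=15, beta=19

obs 1: x=0 → posterior Beta(12, 11)
obs 2: x=0 → posterior Beta(12, 12)
obs 3: x=1 → posterior Beta(13, 12)
obs 4: x=0 → posterior Beta(13, 13)
obs 5: x=1 → posterior Beta(14, 13)
obs 6: x=0 → posterior Beta(14, 14)
obs 7: x=0 → posterior Beta(14, 15)
obs 8: x=1 → posterior Beta(15, 15)
obs 9: x=0 → posterior Beta(15, 16)
obs 10: x=0 → posterior Beta(15, 17)
obs 11: x=0 → posterior Beta(15, 18)
obs 12: x=0 → posterior Beta(15, 19)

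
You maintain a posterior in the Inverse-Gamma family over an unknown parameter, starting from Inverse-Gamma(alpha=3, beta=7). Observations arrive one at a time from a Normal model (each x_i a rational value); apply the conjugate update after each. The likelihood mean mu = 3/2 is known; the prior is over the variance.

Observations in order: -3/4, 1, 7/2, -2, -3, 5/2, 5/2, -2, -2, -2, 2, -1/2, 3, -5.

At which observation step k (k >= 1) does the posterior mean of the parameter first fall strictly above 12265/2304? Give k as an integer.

obs 1: x=-3/4 → posterior Inverse-Gamma(7/2, 305/32)
obs 2: x=1 → posterior Inverse-Gamma(4, 309/32)
obs 3: x=7/2 → posterior Inverse-Gamma(9/2, 373/32)
obs 4: x=-2 → posterior Inverse-Gamma(5, 569/32)
obs 5: x=-3 → posterior Inverse-Gamma(11/2, 893/32)
obs 6: x=5/2 → posterior Inverse-Gamma(6, 909/32)
obs 7: x=5/2 → posterior Inverse-Gamma(13/2, 925/32)
obs 8: x=-2 → posterior Inverse-Gamma(7, 1121/32)
obs 9: x=-2 → posterior Inverse-Gamma(15/2, 1317/32)
obs 10: x=-2 → posterior Inverse-Gamma(8, 1513/32)
obs 11: x=2 → posterior Inverse-Gamma(17/2, 1517/32)
obs 12: x=-1/2 → posterior Inverse-Gamma(9, 1581/32)
obs 13: x=3 → posterior Inverse-Gamma(19/2, 1617/32)
obs 14: x=-5 → posterior Inverse-Gamma(10, 2293/32)

k = 5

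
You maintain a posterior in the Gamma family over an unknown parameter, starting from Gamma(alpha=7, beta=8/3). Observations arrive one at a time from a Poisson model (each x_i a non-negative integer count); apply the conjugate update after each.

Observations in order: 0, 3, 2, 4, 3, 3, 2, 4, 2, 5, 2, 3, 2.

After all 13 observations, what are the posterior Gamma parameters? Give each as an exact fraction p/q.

alpha=42, beta=47/3

obs 1: x=0 → posterior Gamma(7, 11/3)
obs 2: x=3 → posterior Gamma(10, 14/3)
obs 3: x=2 → posterior Gamma(12, 17/3)
obs 4: x=4 → posterior Gamma(16, 20/3)
obs 5: x=3 → posterior Gamma(19, 23/3)
obs 6: x=3 → posterior Gamma(22, 26/3)
obs 7: x=2 → posterior Gamma(24, 29/3)
obs 8: x=4 → posterior Gamma(28, 32/3)
obs 9: x=2 → posterior Gamma(30, 35/3)
obs 10: x=5 → posterior Gamma(35, 38/3)
obs 11: x=2 → posterior Gamma(37, 41/3)
obs 12: x=3 → posterior Gamma(40, 44/3)
obs 13: x=2 → posterior Gamma(42, 47/3)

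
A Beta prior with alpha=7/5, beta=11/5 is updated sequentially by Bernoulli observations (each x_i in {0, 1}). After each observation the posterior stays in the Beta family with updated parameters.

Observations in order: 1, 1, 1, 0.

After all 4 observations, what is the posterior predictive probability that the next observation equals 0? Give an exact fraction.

obs 1: x=1 → posterior Beta(12/5, 11/5)
obs 2: x=1 → posterior Beta(17/5, 11/5)
obs 3: x=1 → posterior Beta(22/5, 11/5)
obs 4: x=0 → posterior Beta(22/5, 16/5)

8/19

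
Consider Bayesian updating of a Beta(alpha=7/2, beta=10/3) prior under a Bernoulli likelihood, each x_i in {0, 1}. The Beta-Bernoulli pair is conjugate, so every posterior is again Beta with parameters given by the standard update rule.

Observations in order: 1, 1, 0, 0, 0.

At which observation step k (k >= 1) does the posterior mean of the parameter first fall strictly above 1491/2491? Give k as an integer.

obs 1: x=1 → posterior Beta(9/2, 10/3)
obs 2: x=1 → posterior Beta(11/2, 10/3)
obs 3: x=0 → posterior Beta(11/2, 13/3)
obs 4: x=0 → posterior Beta(11/2, 16/3)
obs 5: x=0 → posterior Beta(11/2, 19/3)

k = 2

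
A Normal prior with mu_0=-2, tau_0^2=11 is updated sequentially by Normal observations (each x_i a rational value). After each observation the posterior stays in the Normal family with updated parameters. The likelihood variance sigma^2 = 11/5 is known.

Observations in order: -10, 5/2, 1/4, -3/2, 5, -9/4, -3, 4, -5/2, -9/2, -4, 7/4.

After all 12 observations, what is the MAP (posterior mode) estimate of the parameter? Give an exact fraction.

obs 1: x=-10 → posterior Normal(-26/3, 11/6)
obs 2: x=5/2 → posterior Normal(-79/22, 1)
obs 3: x=1/4 → posterior Normal(-153/64, 11/16)
obs 4: x=-3/2 → posterior Normal(-61/28, 11/21)
obs 5: x=5 → posterior Normal(-83/104, 11/26)
obs 6: x=-9/4 → posterior Normal(-32/31, 11/31)
obs 7: x=-3 → posterior Normal(-47/36, 11/36)
obs 8: x=4 → posterior Normal(-27/41, 11/41)
obs 9: x=-5/2 → posterior Normal(-79/92, 11/46)
obs 10: x=-9/2 → posterior Normal(-62/51, 11/51)
obs 11: x=-4 → posterior Normal(-41/28, 11/56)
obs 12: x=7/4 → posterior Normal(-293/244, 11/61)

-293/244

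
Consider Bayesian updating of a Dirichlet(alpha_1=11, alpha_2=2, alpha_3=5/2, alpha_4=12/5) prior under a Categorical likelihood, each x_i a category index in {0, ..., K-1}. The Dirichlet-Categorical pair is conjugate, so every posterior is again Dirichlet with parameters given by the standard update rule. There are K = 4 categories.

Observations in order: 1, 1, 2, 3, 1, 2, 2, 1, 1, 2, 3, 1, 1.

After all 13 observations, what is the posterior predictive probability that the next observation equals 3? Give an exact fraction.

44/309

obs 1: x=1 → posterior Dirichlet(11, 3, 5/2, 12/5)
obs 2: x=1 → posterior Dirichlet(11, 4, 5/2, 12/5)
obs 3: x=2 → posterior Dirichlet(11, 4, 7/2, 12/5)
obs 4: x=3 → posterior Dirichlet(11, 4, 7/2, 17/5)
obs 5: x=1 → posterior Dirichlet(11, 5, 7/2, 17/5)
obs 6: x=2 → posterior Dirichlet(11, 5, 9/2, 17/5)
obs 7: x=2 → posterior Dirichlet(11, 5, 11/2, 17/5)
obs 8: x=1 → posterior Dirichlet(11, 6, 11/2, 17/5)
obs 9: x=1 → posterior Dirichlet(11, 7, 11/2, 17/5)
obs 10: x=2 → posterior Dirichlet(11, 7, 13/2, 17/5)
obs 11: x=3 → posterior Dirichlet(11, 7, 13/2, 22/5)
obs 12: x=1 → posterior Dirichlet(11, 8, 13/2, 22/5)
obs 13: x=1 → posterior Dirichlet(11, 9, 13/2, 22/5)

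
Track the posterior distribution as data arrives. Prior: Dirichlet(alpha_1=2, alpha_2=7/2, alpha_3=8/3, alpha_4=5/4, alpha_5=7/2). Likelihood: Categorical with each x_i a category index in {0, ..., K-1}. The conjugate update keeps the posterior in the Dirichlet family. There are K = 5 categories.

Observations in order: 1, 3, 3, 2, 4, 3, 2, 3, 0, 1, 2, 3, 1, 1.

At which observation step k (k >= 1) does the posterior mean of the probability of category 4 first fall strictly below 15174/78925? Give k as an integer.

k = 11

obs 1: x=1 → posterior Dirichlet(2, 9/2, 8/3, 5/4, 7/2)
obs 2: x=3 → posterior Dirichlet(2, 9/2, 8/3, 9/4, 7/2)
obs 3: x=3 → posterior Dirichlet(2, 9/2, 8/3, 13/4, 7/2)
obs 4: x=2 → posterior Dirichlet(2, 9/2, 11/3, 13/4, 7/2)
obs 5: x=4 → posterior Dirichlet(2, 9/2, 11/3, 13/4, 9/2)
obs 6: x=3 → posterior Dirichlet(2, 9/2, 11/3, 17/4, 9/2)
obs 7: x=2 → posterior Dirichlet(2, 9/2, 14/3, 17/4, 9/2)
obs 8: x=3 → posterior Dirichlet(2, 9/2, 14/3, 21/4, 9/2)
obs 9: x=0 → posterior Dirichlet(3, 9/2, 14/3, 21/4, 9/2)
obs 10: x=1 → posterior Dirichlet(3, 11/2, 14/3, 21/4, 9/2)
obs 11: x=2 → posterior Dirichlet(3, 11/2, 17/3, 21/4, 9/2)
obs 12: x=3 → posterior Dirichlet(3, 11/2, 17/3, 25/4, 9/2)
obs 13: x=1 → posterior Dirichlet(3, 13/2, 17/3, 25/4, 9/2)
obs 14: x=1 → posterior Dirichlet(3, 15/2, 17/3, 25/4, 9/2)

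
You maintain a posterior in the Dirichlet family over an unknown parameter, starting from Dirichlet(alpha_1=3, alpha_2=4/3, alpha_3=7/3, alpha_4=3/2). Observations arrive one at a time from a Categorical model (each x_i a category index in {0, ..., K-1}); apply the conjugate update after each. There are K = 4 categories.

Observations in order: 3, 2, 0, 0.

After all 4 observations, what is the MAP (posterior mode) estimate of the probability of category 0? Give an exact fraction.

obs 1: x=3 → posterior Dirichlet(3, 4/3, 7/3, 5/2)
obs 2: x=2 → posterior Dirichlet(3, 4/3, 10/3, 5/2)
obs 3: x=0 → posterior Dirichlet(4, 4/3, 10/3, 5/2)
obs 4: x=0 → posterior Dirichlet(5, 4/3, 10/3, 5/2)

24/49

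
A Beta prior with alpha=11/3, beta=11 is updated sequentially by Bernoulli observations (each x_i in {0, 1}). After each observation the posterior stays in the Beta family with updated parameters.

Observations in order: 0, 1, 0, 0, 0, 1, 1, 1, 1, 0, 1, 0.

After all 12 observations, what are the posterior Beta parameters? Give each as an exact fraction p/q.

obs 1: x=0 → posterior Beta(11/3, 12)
obs 2: x=1 → posterior Beta(14/3, 12)
obs 3: x=0 → posterior Beta(14/3, 13)
obs 4: x=0 → posterior Beta(14/3, 14)
obs 5: x=0 → posterior Beta(14/3, 15)
obs 6: x=1 → posterior Beta(17/3, 15)
obs 7: x=1 → posterior Beta(20/3, 15)
obs 8: x=1 → posterior Beta(23/3, 15)
obs 9: x=1 → posterior Beta(26/3, 15)
obs 10: x=0 → posterior Beta(26/3, 16)
obs 11: x=1 → posterior Beta(29/3, 16)
obs 12: x=0 → posterior Beta(29/3, 17)

alpha=29/3, beta=17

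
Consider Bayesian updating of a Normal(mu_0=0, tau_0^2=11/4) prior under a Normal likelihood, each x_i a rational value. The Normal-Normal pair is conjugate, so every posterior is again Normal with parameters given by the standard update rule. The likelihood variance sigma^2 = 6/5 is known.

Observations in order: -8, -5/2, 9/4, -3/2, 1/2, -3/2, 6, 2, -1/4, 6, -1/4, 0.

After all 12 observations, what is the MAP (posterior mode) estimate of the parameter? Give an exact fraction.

605/2736

obs 1: x=-8 → posterior Normal(-440/79, 66/79)
obs 2: x=-5/2 → posterior Normal(-1155/268, 33/67)
obs 3: x=9/4 → posterior Normal(-605/252, 22/63)
obs 4: x=-3/2 → posterior Normal(-2145/976, 33/122)
obs 5: x=1/2 → posterior Normal(-2035/1196, 66/299)
obs 6: x=-3/2 → posterior Normal(-2365/1416, 11/59)
obs 7: x=6 → posterior Normal(-1045/1636, 66/409)
obs 8: x=2 → posterior Normal(-605/1856, 33/232)
obs 9: x=-1/4 → posterior Normal(-55/173, 22/173)
obs 10: x=6 → posterior Normal(165/574, 33/287)
obs 11: x=-1/4 → posterior Normal(605/2516, 66/629)
obs 12: x=0 → posterior Normal(605/2736, 11/114)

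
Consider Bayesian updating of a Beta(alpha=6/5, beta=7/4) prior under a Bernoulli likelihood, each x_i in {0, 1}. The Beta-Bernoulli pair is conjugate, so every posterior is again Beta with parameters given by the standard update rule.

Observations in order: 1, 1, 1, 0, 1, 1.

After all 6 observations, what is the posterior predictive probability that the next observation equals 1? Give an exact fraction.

124/179

obs 1: x=1 → posterior Beta(11/5, 7/4)
obs 2: x=1 → posterior Beta(16/5, 7/4)
obs 3: x=1 → posterior Beta(21/5, 7/4)
obs 4: x=0 → posterior Beta(21/5, 11/4)
obs 5: x=1 → posterior Beta(26/5, 11/4)
obs 6: x=1 → posterior Beta(31/5, 11/4)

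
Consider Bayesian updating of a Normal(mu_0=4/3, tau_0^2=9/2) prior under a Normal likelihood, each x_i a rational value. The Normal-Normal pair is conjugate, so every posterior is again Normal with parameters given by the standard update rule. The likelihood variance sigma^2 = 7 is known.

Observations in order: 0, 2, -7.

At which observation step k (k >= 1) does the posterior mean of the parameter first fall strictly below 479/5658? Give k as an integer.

k = 3

obs 1: x=0 → posterior Normal(56/69, 63/23)
obs 2: x=2 → posterior Normal(55/48, 63/32)
obs 3: x=-7 → posterior Normal(-79/123, 63/41)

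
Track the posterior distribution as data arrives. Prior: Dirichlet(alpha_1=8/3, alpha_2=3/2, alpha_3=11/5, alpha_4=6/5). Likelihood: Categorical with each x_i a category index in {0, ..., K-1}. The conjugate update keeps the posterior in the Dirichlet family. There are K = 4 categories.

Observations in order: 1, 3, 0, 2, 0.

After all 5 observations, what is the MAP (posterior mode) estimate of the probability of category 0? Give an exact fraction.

110/257

obs 1: x=1 → posterior Dirichlet(8/3, 5/2, 11/5, 6/5)
obs 2: x=3 → posterior Dirichlet(8/3, 5/2, 11/5, 11/5)
obs 3: x=0 → posterior Dirichlet(11/3, 5/2, 11/5, 11/5)
obs 4: x=2 → posterior Dirichlet(11/3, 5/2, 16/5, 11/5)
obs 5: x=0 → posterior Dirichlet(14/3, 5/2, 16/5, 11/5)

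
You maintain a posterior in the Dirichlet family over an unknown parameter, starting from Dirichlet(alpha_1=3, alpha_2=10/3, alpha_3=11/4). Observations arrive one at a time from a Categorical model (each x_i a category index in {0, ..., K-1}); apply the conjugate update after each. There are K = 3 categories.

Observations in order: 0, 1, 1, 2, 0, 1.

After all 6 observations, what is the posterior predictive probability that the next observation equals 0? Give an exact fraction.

60/181

obs 1: x=0 → posterior Dirichlet(4, 10/3, 11/4)
obs 2: x=1 → posterior Dirichlet(4, 13/3, 11/4)
obs 3: x=1 → posterior Dirichlet(4, 16/3, 11/4)
obs 4: x=2 → posterior Dirichlet(4, 16/3, 15/4)
obs 5: x=0 → posterior Dirichlet(5, 16/3, 15/4)
obs 6: x=1 → posterior Dirichlet(5, 19/3, 15/4)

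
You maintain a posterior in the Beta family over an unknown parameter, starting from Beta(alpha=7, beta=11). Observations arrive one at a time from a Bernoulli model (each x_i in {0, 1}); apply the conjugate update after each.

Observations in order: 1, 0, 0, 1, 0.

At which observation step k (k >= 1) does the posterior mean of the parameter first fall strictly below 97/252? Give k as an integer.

obs 1: x=1 → posterior Beta(8, 11)
obs 2: x=0 → posterior Beta(8, 12)
obs 3: x=0 → posterior Beta(8, 13)
obs 4: x=1 → posterior Beta(9, 13)
obs 5: x=0 → posterior Beta(9, 14)

k = 3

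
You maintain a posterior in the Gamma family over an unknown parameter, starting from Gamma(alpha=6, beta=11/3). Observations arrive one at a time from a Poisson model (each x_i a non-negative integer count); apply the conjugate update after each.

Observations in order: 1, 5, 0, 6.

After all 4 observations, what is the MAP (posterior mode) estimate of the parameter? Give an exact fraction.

51/23

obs 1: x=1 → posterior Gamma(7, 14/3)
obs 2: x=5 → posterior Gamma(12, 17/3)
obs 3: x=0 → posterior Gamma(12, 20/3)
obs 4: x=6 → posterior Gamma(18, 23/3)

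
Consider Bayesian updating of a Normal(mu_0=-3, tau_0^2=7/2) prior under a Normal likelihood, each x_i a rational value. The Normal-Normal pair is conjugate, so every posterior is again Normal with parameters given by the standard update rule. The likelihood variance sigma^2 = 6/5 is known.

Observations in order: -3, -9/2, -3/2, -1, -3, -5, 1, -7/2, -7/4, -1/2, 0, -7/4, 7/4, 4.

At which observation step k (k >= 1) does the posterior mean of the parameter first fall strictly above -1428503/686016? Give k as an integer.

obs 1: x=-3 → posterior Normal(-3, 42/47)
obs 2: x=-9/2 → posterior Normal(-597/164, 21/41)
obs 3: x=-3/2 → posterior Normal(-3, 14/39)
obs 4: x=-1 → posterior Normal(-193/76, 21/76)
obs 5: x=-3 → posterior Normal(-491/187, 42/187)
obs 6: x=-5 → posterior Normal(-3, 7/37)
obs 7: x=1 → posterior Normal(-631/257, 42/257)
obs 8: x=-7/2 → posterior Normal(-1507/584, 21/146)
obs 9: x=-7/4 → posterior Normal(-3259/1308, 14/109)
obs 10: x=-1/2 → posterior Normal(-3329/1448, 21/181)
obs 11: x=0 → posterior Normal(-3329/1588, 42/397)
obs 12: x=-7/4 → posterior Normal(-1787/864, 7/72)
obs 13: x=7/4 → posterior Normal(-3329/1868, 42/467)
obs 14: x=4 → posterior Normal(-2769/2008, 21/251)

k = 12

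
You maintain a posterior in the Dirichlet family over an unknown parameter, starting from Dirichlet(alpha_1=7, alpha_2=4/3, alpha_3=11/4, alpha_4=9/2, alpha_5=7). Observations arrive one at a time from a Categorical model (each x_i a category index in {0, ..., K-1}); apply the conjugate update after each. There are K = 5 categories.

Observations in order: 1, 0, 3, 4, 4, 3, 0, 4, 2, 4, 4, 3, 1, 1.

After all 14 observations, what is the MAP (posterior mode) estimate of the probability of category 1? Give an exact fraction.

obs 1: x=1 → posterior Dirichlet(7, 7/3, 11/4, 9/2, 7)
obs 2: x=0 → posterior Dirichlet(8, 7/3, 11/4, 9/2, 7)
obs 3: x=3 → posterior Dirichlet(8, 7/3, 11/4, 11/2, 7)
obs 4: x=4 → posterior Dirichlet(8, 7/3, 11/4, 11/2, 8)
obs 5: x=4 → posterior Dirichlet(8, 7/3, 11/4, 11/2, 9)
obs 6: x=3 → posterior Dirichlet(8, 7/3, 11/4, 13/2, 9)
obs 7: x=0 → posterior Dirichlet(9, 7/3, 11/4, 13/2, 9)
obs 8: x=4 → posterior Dirichlet(9, 7/3, 11/4, 13/2, 10)
obs 9: x=2 → posterior Dirichlet(9, 7/3, 15/4, 13/2, 10)
obs 10: x=4 → posterior Dirichlet(9, 7/3, 15/4, 13/2, 11)
obs 11: x=4 → posterior Dirichlet(9, 7/3, 15/4, 13/2, 12)
obs 12: x=3 → posterior Dirichlet(9, 7/3, 15/4, 15/2, 12)
obs 13: x=1 → posterior Dirichlet(9, 10/3, 15/4, 15/2, 12)
obs 14: x=1 → posterior Dirichlet(9, 13/3, 15/4, 15/2, 12)

40/379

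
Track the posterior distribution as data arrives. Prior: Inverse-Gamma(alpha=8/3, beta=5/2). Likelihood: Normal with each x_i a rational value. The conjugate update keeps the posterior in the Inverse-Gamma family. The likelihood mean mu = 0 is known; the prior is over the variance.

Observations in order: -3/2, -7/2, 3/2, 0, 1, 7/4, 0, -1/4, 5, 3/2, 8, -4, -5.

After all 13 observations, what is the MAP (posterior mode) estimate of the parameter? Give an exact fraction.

obs 1: x=-3/2 → posterior Inverse-Gamma(19/6, 29/8)
obs 2: x=-7/2 → posterior Inverse-Gamma(11/3, 39/4)
obs 3: x=3/2 → posterior Inverse-Gamma(25/6, 87/8)
obs 4: x=0 → posterior Inverse-Gamma(14/3, 87/8)
obs 5: x=1 → posterior Inverse-Gamma(31/6, 91/8)
obs 6: x=7/4 → posterior Inverse-Gamma(17/3, 413/32)
obs 7: x=0 → posterior Inverse-Gamma(37/6, 413/32)
obs 8: x=-1/4 → posterior Inverse-Gamma(20/3, 207/16)
obs 9: x=5 → posterior Inverse-Gamma(43/6, 407/16)
obs 10: x=3/2 → posterior Inverse-Gamma(23/3, 425/16)
obs 11: x=8 → posterior Inverse-Gamma(49/6, 937/16)
obs 12: x=-4 → posterior Inverse-Gamma(26/3, 1065/16)
obs 13: x=-5 → posterior Inverse-Gamma(55/6, 1265/16)

3795/488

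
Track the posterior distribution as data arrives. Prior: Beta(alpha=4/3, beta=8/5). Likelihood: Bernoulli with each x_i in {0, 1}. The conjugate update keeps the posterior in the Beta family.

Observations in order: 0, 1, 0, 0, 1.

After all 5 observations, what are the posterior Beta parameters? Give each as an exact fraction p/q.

obs 1: x=0 → posterior Beta(4/3, 13/5)
obs 2: x=1 → posterior Beta(7/3, 13/5)
obs 3: x=0 → posterior Beta(7/3, 18/5)
obs 4: x=0 → posterior Beta(7/3, 23/5)
obs 5: x=1 → posterior Beta(10/3, 23/5)

alpha=10/3, beta=23/5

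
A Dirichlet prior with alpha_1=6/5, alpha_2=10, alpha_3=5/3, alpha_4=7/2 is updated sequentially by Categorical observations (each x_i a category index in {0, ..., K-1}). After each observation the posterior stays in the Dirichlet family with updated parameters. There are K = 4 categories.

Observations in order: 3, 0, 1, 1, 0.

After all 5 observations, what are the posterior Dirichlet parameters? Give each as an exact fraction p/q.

alpha_1=16/5, alpha_2=12, alpha_3=5/3, alpha_4=9/2

obs 1: x=3 → posterior Dirichlet(6/5, 10, 5/3, 9/2)
obs 2: x=0 → posterior Dirichlet(11/5, 10, 5/3, 9/2)
obs 3: x=1 → posterior Dirichlet(11/5, 11, 5/3, 9/2)
obs 4: x=1 → posterior Dirichlet(11/5, 12, 5/3, 9/2)
obs 5: x=0 → posterior Dirichlet(16/5, 12, 5/3, 9/2)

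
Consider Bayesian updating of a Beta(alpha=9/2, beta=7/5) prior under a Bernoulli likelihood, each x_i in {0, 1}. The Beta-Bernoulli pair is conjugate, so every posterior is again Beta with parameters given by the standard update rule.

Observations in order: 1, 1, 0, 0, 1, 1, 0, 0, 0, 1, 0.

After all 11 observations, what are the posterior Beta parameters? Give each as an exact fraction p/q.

alpha=19/2, beta=37/5

obs 1: x=1 → posterior Beta(11/2, 7/5)
obs 2: x=1 → posterior Beta(13/2, 7/5)
obs 3: x=0 → posterior Beta(13/2, 12/5)
obs 4: x=0 → posterior Beta(13/2, 17/5)
obs 5: x=1 → posterior Beta(15/2, 17/5)
obs 6: x=1 → posterior Beta(17/2, 17/5)
obs 7: x=0 → posterior Beta(17/2, 22/5)
obs 8: x=0 → posterior Beta(17/2, 27/5)
obs 9: x=0 → posterior Beta(17/2, 32/5)
obs 10: x=1 → posterior Beta(19/2, 32/5)
obs 11: x=0 → posterior Beta(19/2, 37/5)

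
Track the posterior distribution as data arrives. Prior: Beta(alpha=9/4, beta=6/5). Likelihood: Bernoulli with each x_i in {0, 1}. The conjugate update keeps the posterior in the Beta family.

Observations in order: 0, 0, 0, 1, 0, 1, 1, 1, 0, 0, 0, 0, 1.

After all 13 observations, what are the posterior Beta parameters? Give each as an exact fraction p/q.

obs 1: x=0 → posterior Beta(9/4, 11/5)
obs 2: x=0 → posterior Beta(9/4, 16/5)
obs 3: x=0 → posterior Beta(9/4, 21/5)
obs 4: x=1 → posterior Beta(13/4, 21/5)
obs 5: x=0 → posterior Beta(13/4, 26/5)
obs 6: x=1 → posterior Beta(17/4, 26/5)
obs 7: x=1 → posterior Beta(21/4, 26/5)
obs 8: x=1 → posterior Beta(25/4, 26/5)
obs 9: x=0 → posterior Beta(25/4, 31/5)
obs 10: x=0 → posterior Beta(25/4, 36/5)
obs 11: x=0 → posterior Beta(25/4, 41/5)
obs 12: x=0 → posterior Beta(25/4, 46/5)
obs 13: x=1 → posterior Beta(29/4, 46/5)

alpha=29/4, beta=46/5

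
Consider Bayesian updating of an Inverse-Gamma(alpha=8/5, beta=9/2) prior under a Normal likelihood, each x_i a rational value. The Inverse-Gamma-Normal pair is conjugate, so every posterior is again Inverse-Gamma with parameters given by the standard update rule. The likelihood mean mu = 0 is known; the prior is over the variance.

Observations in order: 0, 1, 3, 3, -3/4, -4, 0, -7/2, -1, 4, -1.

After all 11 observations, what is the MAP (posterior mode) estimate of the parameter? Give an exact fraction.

obs 1: x=0 → posterior Inverse-Gamma(21/10, 9/2)
obs 2: x=1 → posterior Inverse-Gamma(13/5, 5)
obs 3: x=3 → posterior Inverse-Gamma(31/10, 19/2)
obs 4: x=3 → posterior Inverse-Gamma(18/5, 14)
obs 5: x=-3/4 → posterior Inverse-Gamma(41/10, 457/32)
obs 6: x=-4 → posterior Inverse-Gamma(23/5, 713/32)
obs 7: x=0 → posterior Inverse-Gamma(51/10, 713/32)
obs 8: x=-7/2 → posterior Inverse-Gamma(28/5, 909/32)
obs 9: x=-1 → posterior Inverse-Gamma(61/10, 925/32)
obs 10: x=4 → posterior Inverse-Gamma(33/5, 1181/32)
obs 11: x=-1 → posterior Inverse-Gamma(71/10, 1197/32)

665/144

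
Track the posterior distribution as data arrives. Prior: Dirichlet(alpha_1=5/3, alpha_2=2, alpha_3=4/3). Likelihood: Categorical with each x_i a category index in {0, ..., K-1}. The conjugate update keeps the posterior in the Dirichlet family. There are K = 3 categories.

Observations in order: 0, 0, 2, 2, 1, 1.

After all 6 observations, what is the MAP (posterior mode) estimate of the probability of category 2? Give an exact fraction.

obs 1: x=0 → posterior Dirichlet(8/3, 2, 4/3)
obs 2: x=0 → posterior Dirichlet(11/3, 2, 4/3)
obs 3: x=2 → posterior Dirichlet(11/3, 2, 7/3)
obs 4: x=2 → posterior Dirichlet(11/3, 2, 10/3)
obs 5: x=1 → posterior Dirichlet(11/3, 3, 10/3)
obs 6: x=1 → posterior Dirichlet(11/3, 4, 10/3)

7/24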